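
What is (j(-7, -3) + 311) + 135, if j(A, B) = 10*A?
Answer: 376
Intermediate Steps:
(j(-7, -3) + 311) + 135 = (10*(-7) + 311) + 135 = (-70 + 311) + 135 = 241 + 135 = 376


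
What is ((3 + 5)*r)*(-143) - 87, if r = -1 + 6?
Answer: -5807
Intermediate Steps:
r = 5
((3 + 5)*r)*(-143) - 87 = ((3 + 5)*5)*(-143) - 87 = (8*5)*(-143) - 87 = 40*(-143) - 87 = -5720 - 87 = -5807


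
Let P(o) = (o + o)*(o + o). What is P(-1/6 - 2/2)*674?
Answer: 33026/9 ≈ 3669.6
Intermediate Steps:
P(o) = 4*o² (P(o) = (2*o)*(2*o) = 4*o²)
P(-1/6 - 2/2)*674 = (4*(-1/6 - 2/2)²)*674 = (4*(-1*⅙ - 2*½)²)*674 = (4*(-⅙ - 1)²)*674 = (4*(-7/6)²)*674 = (4*(49/36))*674 = (49/9)*674 = 33026/9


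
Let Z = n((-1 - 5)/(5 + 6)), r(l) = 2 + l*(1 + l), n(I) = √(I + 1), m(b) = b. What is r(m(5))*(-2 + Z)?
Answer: -64 + 32*√55/11 ≈ -42.426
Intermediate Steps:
n(I) = √(1 + I)
Z = √55/11 (Z = √(1 + (-1 - 5)/(5 + 6)) = √(1 - 6/11) = √(5/11) = √55/11 ≈ 0.67420)
r(m(5))*(-2 + Z) = (2 + 5 + 5²)*(-2 + √55/11) = (2 + 5 + 25)*(-2 + √55/11) = 32*(-2 + √55/11) = -64 + 32*√55/11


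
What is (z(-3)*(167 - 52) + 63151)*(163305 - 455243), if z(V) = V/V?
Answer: -18469749508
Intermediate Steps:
z(V) = 1
(z(-3)*(167 - 52) + 63151)*(163305 - 455243) = (1*(167 - 52) + 63151)*(163305 - 455243) = (1*115 + 63151)*(-291938) = (115 + 63151)*(-291938) = 63266*(-291938) = -18469749508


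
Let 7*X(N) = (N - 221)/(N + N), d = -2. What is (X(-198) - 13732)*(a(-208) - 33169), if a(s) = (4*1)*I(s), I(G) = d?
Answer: 420957351415/924 ≈ 4.5558e+8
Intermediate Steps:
I(G) = -2
X(N) = (-221 + N)/(14*N) (X(N) = ((N - 221)/(N + N))/7 = ((-221 + N)/((2*N)))/7 = ((-221 + N)*(1/(2*N)))/7 = ((-221 + N)/(2*N))/7 = (-221 + N)/(14*N))
a(s) = -8 (a(s) = (4*1)*(-2) = 4*(-2) = -8)
(X(-198) - 13732)*(a(-208) - 33169) = ((1/14)*(-221 - 198)/(-198) - 13732)*(-8 - 33169) = ((1/14)*(-1/198)*(-419) - 13732)*(-33177) = (419/2772 - 13732)*(-33177) = -38064685/2772*(-33177) = 420957351415/924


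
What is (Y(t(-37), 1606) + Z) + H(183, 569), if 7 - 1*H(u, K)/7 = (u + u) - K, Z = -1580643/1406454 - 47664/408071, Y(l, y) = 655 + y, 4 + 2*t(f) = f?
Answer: 713544102623315/191311030078 ≈ 3729.8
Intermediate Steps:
t(f) = -2 + f/2
Z = -237350597703/191311030078 (Z = -1580643*1/1406454 - 47664*1/408071 = -526881/468818 - 47664/408071 = -237350597703/191311030078 ≈ -1.2407)
H(u, K) = 49 - 14*u + 7*K (H(u, K) = 49 - 7*((u + u) - K) = 49 - 7*(2*u - K) = 49 - 7*(-K + 2*u) = 49 + (-14*u + 7*K) = 49 - 14*u + 7*K)
(Y(t(-37), 1606) + Z) + H(183, 569) = ((655 + 1606) - 237350597703/191311030078) + (49 - 14*183 + 7*569) = (2261 - 237350597703/191311030078) + (49 - 2562 + 3983) = 432316888408655/191311030078 + 1470 = 713544102623315/191311030078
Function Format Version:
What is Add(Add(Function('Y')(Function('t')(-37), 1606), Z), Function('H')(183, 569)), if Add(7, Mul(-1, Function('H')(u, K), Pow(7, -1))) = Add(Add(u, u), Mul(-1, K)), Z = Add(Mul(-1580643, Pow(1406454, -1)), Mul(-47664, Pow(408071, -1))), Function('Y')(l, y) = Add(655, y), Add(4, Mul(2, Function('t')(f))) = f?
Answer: Rational(713544102623315, 191311030078) ≈ 3729.8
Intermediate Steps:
Function('t')(f) = Add(-2, Mul(Rational(1, 2), f))
Z = Rational(-237350597703, 191311030078) (Z = Add(Mul(-1580643, Rational(1, 1406454)), Mul(-47664, Rational(1, 408071))) = Add(Rational(-526881, 468818), Rational(-47664, 408071)) = Rational(-237350597703, 191311030078) ≈ -1.2407)
Function('H')(u, K) = Add(49, Mul(-14, u), Mul(7, K)) (Function('H')(u, K) = Add(49, Mul(-7, Add(Add(u, u), Mul(-1, K)))) = Add(49, Mul(-7, Add(Mul(2, u), Mul(-1, K)))) = Add(49, Mul(-7, Add(Mul(-1, K), Mul(2, u)))) = Add(49, Add(Mul(-14, u), Mul(7, K))) = Add(49, Mul(-14, u), Mul(7, K)))
Add(Add(Function('Y')(Function('t')(-37), 1606), Z), Function('H')(183, 569)) = Add(Add(Add(655, 1606), Rational(-237350597703, 191311030078)), Add(49, Mul(-14, 183), Mul(7, 569))) = Add(Add(2261, Rational(-237350597703, 191311030078)), Add(49, -2562, 3983)) = Add(Rational(432316888408655, 191311030078), 1470) = Rational(713544102623315, 191311030078)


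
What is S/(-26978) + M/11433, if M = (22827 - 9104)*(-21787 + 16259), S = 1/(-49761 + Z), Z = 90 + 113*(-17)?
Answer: -105586698854986711/15913009342608 ≈ -6635.2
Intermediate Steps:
Z = -1831 (Z = 90 - 1921 = -1831)
S = -1/51592 (S = 1/(-49761 - 1831) = 1/(-51592) = -1/51592 ≈ -1.9383e-5)
M = -75860744 (M = 13723*(-5528) = -75860744)
S/(-26978) + M/11433 = -1/51592/(-26978) - 75860744/11433 = -1/51592*(-1/26978) - 75860744*1/11433 = 1/1391848976 - 75860744/11433 = -105586698854986711/15913009342608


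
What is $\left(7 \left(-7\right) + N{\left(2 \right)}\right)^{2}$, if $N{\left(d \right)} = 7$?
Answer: $1764$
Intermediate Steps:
$\left(7 \left(-7\right) + N{\left(2 \right)}\right)^{2} = \left(7 \left(-7\right) + 7\right)^{2} = \left(-49 + 7\right)^{2} = \left(-42\right)^{2} = 1764$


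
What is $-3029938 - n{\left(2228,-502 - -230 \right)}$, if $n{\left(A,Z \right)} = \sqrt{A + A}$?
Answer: $-3029938 - 2 \sqrt{1114} \approx -3.03 \cdot 10^{6}$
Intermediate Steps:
$n{\left(A,Z \right)} = \sqrt{2} \sqrt{A}$ ($n{\left(A,Z \right)} = \sqrt{2 A} = \sqrt{2} \sqrt{A}$)
$-3029938 - n{\left(2228,-502 - -230 \right)} = -3029938 - \sqrt{2} \sqrt{2228} = -3029938 - \sqrt{2} \cdot 2 \sqrt{557} = -3029938 - 2 \sqrt{1114}$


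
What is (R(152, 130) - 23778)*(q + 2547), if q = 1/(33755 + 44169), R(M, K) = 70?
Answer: -1176346086683/19481 ≈ -6.0384e+7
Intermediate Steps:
q = 1/77924 ≈ 1.2833e-5
(R(152, 130) - 23778)*(q + 2547) = (70 - 23778)*(1/77924 + 2547) = -23708*198472429/77924 = -1176346086683/19481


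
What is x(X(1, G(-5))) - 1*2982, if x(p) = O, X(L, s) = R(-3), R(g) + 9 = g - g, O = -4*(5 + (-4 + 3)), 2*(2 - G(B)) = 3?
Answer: -2998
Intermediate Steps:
G(B) = ½ (G(B) = 2 - ½*3 = 2 - 3/2 = ½)
O = -16 (O = -4*(5 - 1) = -4*4 = -16)
R(g) = -9 (R(g) = -9 + (g - g) = -9 + 0 = -9)
X(L, s) = -9
x(p) = -16
x(X(1, G(-5))) - 1*2982 = -16 - 1*2982 = -16 - 2982 = -2998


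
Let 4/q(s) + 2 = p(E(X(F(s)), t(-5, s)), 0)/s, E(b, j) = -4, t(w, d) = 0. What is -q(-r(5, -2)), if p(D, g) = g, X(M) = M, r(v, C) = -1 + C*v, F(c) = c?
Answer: 2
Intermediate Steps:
q(s) = -2 (q(s) = 4/(-2 + 0/s) = 4/(-2 + 0) = 4/(-2) = 4*(-1/2) = -2)
-q(-r(5, -2)) = -1*(-2) = 2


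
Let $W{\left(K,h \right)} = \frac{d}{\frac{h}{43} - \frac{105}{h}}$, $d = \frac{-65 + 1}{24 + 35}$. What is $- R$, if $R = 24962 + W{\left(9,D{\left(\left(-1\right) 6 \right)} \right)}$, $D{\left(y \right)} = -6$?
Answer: $- \frac{2198822190}{88087} \approx -24962.0$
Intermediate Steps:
$d = - \frac{64}{59} \approx -1.0847$
$W{\left(K,h \right)} = - \frac{64}{59 \left(- \frac{105}{h} + \frac{h}{43}\right)}$ ($W{\left(K,h \right)} = - \frac{64}{59 \left(\frac{h}{43} - \frac{105}{h}\right)} = - \frac{64}{59 \left(- \frac{105}{h} + \frac{h}{43}\right)}$)
$R = \frac{2198822190}{88087}$ ($R = 24962 - - \frac{16512}{-266385 + 59 \left(-6\right)^{2}} = 24962 - - \frac{16512}{-266385 + 59 \cdot 36} = 24962 - - \frac{16512}{-266385 + 2124} = 24962 - - \frac{16512}{-264261} = 24962 - \left(-16512\right) \left(- \frac{1}{264261}\right) = 24962 - \frac{5504}{88087} = \frac{2198822190}{88087} \approx 24962.0$)
$- R = \left(-1\right) \frac{2198822190}{88087} = - \frac{2198822190}{88087}$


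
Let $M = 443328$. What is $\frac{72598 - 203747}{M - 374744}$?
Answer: $- \frac{131149}{68584} \approx -1.9122$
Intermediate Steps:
$\frac{72598 - 203747}{M - 374744} = \frac{72598 - 203747}{443328 - 374744} = - \frac{131149}{68584}$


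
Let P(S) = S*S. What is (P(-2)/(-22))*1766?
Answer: -3532/11 ≈ -321.09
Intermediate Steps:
P(S) = S²
(P(-2)/(-22))*1766 = ((-2)²/(-22))*1766 = (4*(-1/22))*1766 = -2/11*1766 = -3532/11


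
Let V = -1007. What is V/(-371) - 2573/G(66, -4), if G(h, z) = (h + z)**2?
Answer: 1775/868 ≈ 2.0449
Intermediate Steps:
V/(-371) - 2573/G(66, -4) = -1007/(-371) - 2573/(66 - 4)**2 = -1007*(-1/371) - 2573/(62**2) = 19/7 - 2573/3844 = 19/7 - 2573*1/3844 = 19/7 - 83/124 = 1775/868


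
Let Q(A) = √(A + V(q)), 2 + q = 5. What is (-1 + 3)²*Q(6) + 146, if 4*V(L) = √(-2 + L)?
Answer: 156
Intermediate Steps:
q = 3 (q = -2 + 5 = 3)
V(L) = √(-2 + L)/4
Q(A) = √(¼ + A) (Q(A) = √(A + √(-2 + 3)/4) = √(A + √1/4) = √(A + (¼)*1) = √(A + ¼) = √(¼ + A))
(-1 + 3)²*Q(6) + 146 = (-1 + 3)²*(√(1 + 4*6)/2) + 146 = 2²*(√(1 + 24)/2) + 146 = 4*(√25/2) + 146 = 4*((½)*5) + 146 = 4*(5/2) + 146 = 10 + 146 = 156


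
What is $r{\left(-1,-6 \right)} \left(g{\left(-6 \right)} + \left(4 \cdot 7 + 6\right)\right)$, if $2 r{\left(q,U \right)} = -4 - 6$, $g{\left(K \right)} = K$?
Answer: $-140$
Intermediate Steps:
$r{\left(q,U \right)} = -5$ ($r{\left(q,U \right)} = \frac{-4 - 6}{2} = \frac{1}{2} \left(-10\right) = -5$)
$r{\left(-1,-6 \right)} \left(g{\left(-6 \right)} + \left(4 \cdot 7 + 6\right)\right) = - 5 \left(-6 + \left(4 \cdot 7 + 6\right)\right) = - 5 \left(-6 + \left(28 + 6\right)\right) = - 5 \left(-6 + 34\right) = \left(-5\right) 28 = -140$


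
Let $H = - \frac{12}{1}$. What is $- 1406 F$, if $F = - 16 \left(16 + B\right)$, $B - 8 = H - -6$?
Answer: $404928$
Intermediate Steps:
$H = -12$ ($H = \left(-12\right) 1 = -12$)
$B = 2$ ($B = 8 - 6 = 2$)
$F = -288$ ($F = - 16 \left(16 + 2\right) = \left(-16\right) 18 = -288$)
$- 1406 F = \left(-1406\right) \left(-288\right) = 404928$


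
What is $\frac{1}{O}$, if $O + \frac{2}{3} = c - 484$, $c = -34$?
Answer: $- \frac{3}{1556} \approx -0.001928$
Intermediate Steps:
$O = - \frac{1556}{3}$ ($O = - \frac{2}{3} - 518 = - \frac{1556}{3} \approx -518.67$)
$\frac{1}{O} = \frac{1}{- \frac{1556}{3}} = - \frac{3}{1556}$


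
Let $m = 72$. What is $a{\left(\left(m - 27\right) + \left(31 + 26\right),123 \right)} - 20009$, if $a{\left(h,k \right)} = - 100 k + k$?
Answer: $-32186$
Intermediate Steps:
$a{\left(h,k \right)} = - 99 k$
$a{\left(\left(m - 27\right) + \left(31 + 26\right),123 \right)} - 20009 = \left(-99\right) 123 - 20009 = -12177 - 20009 = -32186$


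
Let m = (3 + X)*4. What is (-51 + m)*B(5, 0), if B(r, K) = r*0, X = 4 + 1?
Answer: 0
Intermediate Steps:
X = 5
m = 32 (m = (3 + 5)*4 = 8*4 = 32)
B(r, K) = 0
(-51 + m)*B(5, 0) = (-51 + 32)*0 = -19*0 = 0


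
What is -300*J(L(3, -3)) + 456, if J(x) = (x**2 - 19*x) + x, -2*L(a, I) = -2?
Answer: 5556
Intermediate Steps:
L(a, I) = 1 (L(a, I) = -1/2*(-2) = 1)
J(x) = x**2 - 18*x
-300*J(L(3, -3)) + 456 = -300*(-18 + 1) + 456 = -300*(-17) + 456 = 5100 + 456 = 5556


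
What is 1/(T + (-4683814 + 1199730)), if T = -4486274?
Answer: -1/7970358 ≈ -1.2546e-7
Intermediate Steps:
1/(T + (-4683814 + 1199730)) = 1/(-4486274 + (-4683814 + 1199730)) = 1/(-4486274 - 3484084) = 1/(-7970358) = -1/7970358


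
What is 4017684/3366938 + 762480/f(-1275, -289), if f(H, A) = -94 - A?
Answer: 85600211154/21885097 ≈ 3911.3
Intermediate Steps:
4017684/3366938 + 762480/f(-1275, -289) = 4017684/3366938 + 762480/(-94 - 1*(-289)) = 4017684*(1/3366938) + 762480/(-94 + 289) = 2008842/1683469 + 762480/195 = 2008842/1683469 + 762480*(1/195) = 2008842/1683469 + 50832/13 = 85600211154/21885097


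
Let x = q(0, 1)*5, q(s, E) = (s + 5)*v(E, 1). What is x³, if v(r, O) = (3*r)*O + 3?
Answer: 3375000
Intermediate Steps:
v(r, O) = 3 + 3*O*r (v(r, O) = 3*O*r + 3 = 3 + 3*O*r)
q(s, E) = (3 + 3*E)*(5 + s) (q(s, E) = (s + 5)*(3 + 3*1*E) = (5 + s)*(3 + 3*E) = (3 + 3*E)*(5 + s))
x = 150 (x = (3*(1 + 1)*(5 + 0))*5 = (3*2*5)*5 = 30*5 = 150)
x³ = 150³ = 3375000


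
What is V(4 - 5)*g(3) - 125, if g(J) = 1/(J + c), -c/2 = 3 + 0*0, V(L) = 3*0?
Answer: -125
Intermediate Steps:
V(L) = 0
c = -6 (c = -2*(3 + 0*0) = -2*(3 + 0) = -2*3 = -6)
g(J) = 1/(-6 + J) (g(J) = 1/(J - 6) = 1/(-6 + J))
V(4 - 5)*g(3) - 125 = 0/(-6 + 3) - 125 = 0/(-3) - 125 = 0*(-⅓) - 125 = 0 - 125 = -125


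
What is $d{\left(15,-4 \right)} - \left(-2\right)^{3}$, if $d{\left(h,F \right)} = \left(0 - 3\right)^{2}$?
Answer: $17$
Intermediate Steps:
$d{\left(h,F \right)} = 9$ ($d{\left(h,F \right)} = \left(-3\right)^{2} = 9$)
$d{\left(15,-4 \right)} - \left(-2\right)^{3} = 9 - \left(-2\right)^{3} = 9 - -8 = 9 + 8 = 17$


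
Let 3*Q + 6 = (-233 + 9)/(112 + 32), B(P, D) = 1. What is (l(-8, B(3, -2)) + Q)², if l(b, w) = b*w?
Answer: 80656/729 ≈ 110.64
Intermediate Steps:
Q = -68/27 (Q = -2 + ((-233 + 9)/(112 + 32))/3 = -2 + (-224/144)/3 = -2 + (-224*1/144)/3 = -2 + (⅓)*(-14/9) = -2 - 14/27 = -68/27 ≈ -2.5185)
(l(-8, B(3, -2)) + Q)² = (-8*1 - 68/27)² = (-8 - 68/27)² = (-284/27)² = 80656/729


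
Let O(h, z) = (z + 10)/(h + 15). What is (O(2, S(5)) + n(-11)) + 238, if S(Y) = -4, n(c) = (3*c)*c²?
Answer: -63829/17 ≈ -3754.6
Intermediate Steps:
n(c) = 3*c³
O(h, z) = (10 + z)/(15 + h)
(O(2, S(5)) + n(-11)) + 238 = ((10 - 4)/(15 + 2) + 3*(-11)³) + 238 = (6/17 + 3*(-1331)) + 238 = ((1/17)*6 - 3993) + 238 = (6/17 - 3993) + 238 = -67875/17 + 238 = -63829/17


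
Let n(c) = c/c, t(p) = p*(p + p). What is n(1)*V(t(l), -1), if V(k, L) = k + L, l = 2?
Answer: 7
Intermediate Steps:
t(p) = 2*p² (t(p) = p*(2*p) = 2*p²)
n(c) = 1
V(k, L) = L + k
n(1)*V(t(l), -1) = 1*(-1 + 2*2²) = 1*(-1 + 2*4) = 1*(-1 + 8) = 1*7 = 7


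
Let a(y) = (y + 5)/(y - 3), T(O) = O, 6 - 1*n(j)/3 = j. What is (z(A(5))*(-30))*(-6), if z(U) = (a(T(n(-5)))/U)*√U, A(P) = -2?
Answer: -114*I*√2 ≈ -161.22*I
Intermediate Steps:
n(j) = 18 - 3*j
a(y) = (5 + y)/(-3 + y)
z(U) = 19/(15*√U) (z(U) = (((5 + (18 - 3*(-5)))/(-3 + (18 - 3*(-5))))/U)*√U = (((5 + (18 + 15))/(-3 + (18 + 15)))/U)*√U = (((5 + 33)/(-3 + 33))/U)*√U = ((38/30)/U)*√U = (((1/30)*38)/U)*√U = (19/(15*U))*√U = 19/(15*√U))
(z(A(5))*(-30))*(-6) = ((19/(15*√(-2)))*(-30))*(-6) = ((19*(-I*√2/2)/15)*(-30))*(-6) = (-19*I*√2/30*(-30))*(-6) = (19*I*√2)*(-6) = -114*I*√2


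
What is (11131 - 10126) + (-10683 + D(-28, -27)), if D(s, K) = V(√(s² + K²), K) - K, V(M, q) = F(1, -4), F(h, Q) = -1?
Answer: -9652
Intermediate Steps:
V(M, q) = -1
D(s, K) = -1 - K
(11131 - 10126) + (-10683 + D(-28, -27)) = (11131 - 10126) + (-10683 + (-1 - 1*(-27))) = 1005 + (-10683 + (-1 + 27)) = 1005 + (-10683 + 26) = 1005 - 10657 = -9652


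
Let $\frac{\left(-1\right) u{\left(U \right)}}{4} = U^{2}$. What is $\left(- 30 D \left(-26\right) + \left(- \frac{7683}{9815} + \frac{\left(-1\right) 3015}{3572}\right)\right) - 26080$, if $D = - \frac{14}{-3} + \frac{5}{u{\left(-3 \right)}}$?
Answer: $- \frac{182442256831}{8090580} \approx -22550.0$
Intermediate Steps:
$u{\left(U \right)} = - 4 U^{2}$
$D = \frac{163}{36}$ ($D = - \frac{14}{-3} + \frac{5}{\left(-4\right) \left(-3\right)^{2}} = \left(-14\right) \left(- \frac{1}{3}\right) + \frac{5}{\left(-4\right) 9} = \frac{14}{3} + \frac{5}{-36} = \frac{14}{3} + 5 \left(- \frac{1}{36}\right) = \frac{14}{3} - \frac{5}{36} = \frac{163}{36} \approx 4.5278$)
$\left(- 30 D \left(-26\right) + \left(- \frac{7683}{9815} + \frac{\left(-1\right) 3015}{3572}\right)\right) - 26080 = \left(\left(-30\right) \frac{163}{36} \left(-26\right) + \left(- \frac{7683}{9815} + \frac{\left(-1\right) 3015}{3572}\right)\right) - 26080 = \left(\left(- \frac{815}{6}\right) \left(-26\right) - \frac{4387377}{2696860}\right) - 26080 = \left(\frac{10595}{3} - \frac{4387377}{2696860}\right) - 26080 = \frac{28560069569}{8090580} - 26080 = - \frac{182442256831}{8090580}$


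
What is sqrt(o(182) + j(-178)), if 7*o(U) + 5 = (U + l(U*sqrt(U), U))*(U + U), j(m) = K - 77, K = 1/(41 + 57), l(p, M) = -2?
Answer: sqrt(1819330)/14 ≈ 96.345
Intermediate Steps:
K = 1/98 ≈ 0.010204
j(m) = -7545/98 (j(m) = 1/98 - 77 = -7545/98)
o(U) = -5/7 + 2*U*(-2 + U)/7 (o(U) = -5/7 + ((U - 2)*(U + U))/7 = -5/7 + ((-2 + U)*(2*U))/7 = -5/7 + (2*U*(-2 + U))/7 = -5/7 + 2*U*(-2 + U)/7)
sqrt(o(182) + j(-178)) = sqrt((-5/7 - 4/7*182 + (2/7)*182**2) - 7545/98) = sqrt((-5/7 - 104 + (2/7)*33124) - 7545/98) = sqrt((-5/7 - 104 + 9464) - 7545/98) = sqrt(65515/7 - 7545/98) = sqrt(909665/98) = sqrt(1819330)/14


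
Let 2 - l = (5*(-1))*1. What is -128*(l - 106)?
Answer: 12672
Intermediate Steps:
l = 7 (l = 2 - 5*(-1) = 2 - (-5) = 2 - 1*(-5) = 2 + 5 = 7)
-128*(l - 106) = -128*(7 - 106) = -128*(-99) = 12672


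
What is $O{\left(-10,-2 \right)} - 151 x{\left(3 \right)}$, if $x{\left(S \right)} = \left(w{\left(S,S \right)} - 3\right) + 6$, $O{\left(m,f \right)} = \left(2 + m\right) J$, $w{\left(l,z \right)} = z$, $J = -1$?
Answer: $-898$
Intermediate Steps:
$O{\left(m,f \right)} = -2 - m$ ($O{\left(m,f \right)} = \left(2 + m\right) \left(-1\right) = -2 - m$)
$x{\left(S \right)} = 3 + S$ ($x{\left(S \right)} = \left(S - 3\right) + 6 = \left(-3 + S\right) + 6 = 3 + S$)
$O{\left(-10,-2 \right)} - 151 x{\left(3 \right)} = \left(-2 - -10\right) - 151 \left(3 + 3\right) = \left(-2 + 10\right) - 906 = 8 - 906 = -898$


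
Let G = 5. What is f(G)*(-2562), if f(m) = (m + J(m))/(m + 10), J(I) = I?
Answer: -1708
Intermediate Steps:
f(m) = 2*m/(10 + m) (f(m) = (m + m)/(m + 10) = (2*m)/(10 + m) = 2*m/(10 + m))
f(G)*(-2562) = (2*5/(10 + 5))*(-2562) = (2*5/15)*(-2562) = (2*5*(1/15))*(-2562) = (⅔)*(-2562) = -1708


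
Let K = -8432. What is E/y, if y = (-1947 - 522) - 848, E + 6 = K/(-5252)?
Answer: 5770/4355221 ≈ 0.0013248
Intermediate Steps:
E = -5770/1313 (E = -6 - 8432/(-5252) = -6 - 8432*(-1/5252) = -6 + 2108/1313 = -5770/1313 ≈ -4.3945)
y = -3317 (y = -2469 - 848 = -3317)
E/y = -5770/1313/(-3317) = -5770/1313*(-1/3317) = 5770/4355221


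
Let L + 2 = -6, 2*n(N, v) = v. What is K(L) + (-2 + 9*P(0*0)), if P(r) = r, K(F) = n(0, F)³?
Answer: -66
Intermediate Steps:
n(N, v) = v/2
L = -8 (L = -2 - 6 = -8)
K(F) = F³/8 (K(F) = (F/2)³ = F³/8)
K(L) + (-2 + 9*P(0*0)) = (⅛)*(-8)³ + (-2 + 9*(0*0)) = (⅛)*(-512) + (-2 + 9*0) = -64 + (-2 + 0) = -64 - 2 = -66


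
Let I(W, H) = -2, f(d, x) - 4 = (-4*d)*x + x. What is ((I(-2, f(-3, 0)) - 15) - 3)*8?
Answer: -160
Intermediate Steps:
f(d, x) = 4 + x - 4*d*x (f(d, x) = 4 + ((-4*d)*x + x) = 4 + (-4*d*x + x) = 4 + (x - 4*d*x) = 4 + x - 4*d*x)
((I(-2, f(-3, 0)) - 15) - 3)*8 = ((-2 - 15) - 3)*8 = (-17 - 3)*8 = -20*8 = -160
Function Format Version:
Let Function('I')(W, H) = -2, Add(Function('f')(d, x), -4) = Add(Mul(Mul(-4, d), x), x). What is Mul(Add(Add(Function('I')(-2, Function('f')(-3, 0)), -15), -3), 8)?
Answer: -160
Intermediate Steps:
Function('f')(d, x) = Add(4, x, Mul(-4, d, x)) (Function('f')(d, x) = Add(4, Add(Mul(Mul(-4, d), x), x)) = Add(4, Add(Mul(-4, d, x), x)) = Add(4, Add(x, Mul(-4, d, x))) = Add(4, x, Mul(-4, d, x)))
Mul(Add(Add(Function('I')(-2, Function('f')(-3, 0)), -15), -3), 8) = Mul(Add(Add(-2, -15), -3), 8) = Mul(Add(-17, -3), 8) = Mul(-20, 8) = -160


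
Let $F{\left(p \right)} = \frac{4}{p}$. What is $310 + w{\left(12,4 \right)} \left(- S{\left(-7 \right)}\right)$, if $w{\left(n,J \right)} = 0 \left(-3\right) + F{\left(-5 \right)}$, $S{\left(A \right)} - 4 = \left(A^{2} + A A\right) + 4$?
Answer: $\frac{1974}{5} \approx 394.8$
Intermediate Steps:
$S{\left(A \right)} = 8 + 2 A^{2}$ ($S{\left(A \right)} = 4 + \left(\left(A^{2} + A A\right) + 4\right) = 4 + \left(\left(A^{2} + A^{2}\right) + 4\right) = 4 + \left(2 A^{2} + 4\right) = 4 + \left(4 + 2 A^{2}\right) = 8 + 2 A^{2}$)
$w{\left(n,J \right)} = - \frac{4}{5}$ ($w{\left(n,J \right)} = 0 \left(-3\right) + \frac{4}{-5} = 0 + 4 \left(- \frac{1}{5}\right) = 0 - \frac{4}{5} = - \frac{4}{5}$)
$310 + w{\left(12,4 \right)} \left(- S{\left(-7 \right)}\right) = 310 - \frac{4 \left(- (8 + 2 \left(-7\right)^{2})\right)}{5} = 310 - \frac{4 \left(- (8 + 2 \cdot 49)\right)}{5} = 310 - \frac{4 \left(- (8 + 98)\right)}{5} = 310 - \frac{4 \left(\left(-1\right) 106\right)}{5} = 310 - - \frac{424}{5} = 310 + \frac{424}{5} = \frac{1974}{5}$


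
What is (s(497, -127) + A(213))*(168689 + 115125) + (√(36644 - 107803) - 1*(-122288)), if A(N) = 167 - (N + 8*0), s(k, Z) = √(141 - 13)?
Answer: -12933156 + 2270512*√2 + I*√71159 ≈ -9.7222e+6 + 266.76*I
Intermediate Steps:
s(k, Z) = 8*√2 (s(k, Z) = √128 = 8*√2)
A(N) = 167 - N (A(N) = 167 - (N + 0) = 167 - N)
(s(497, -127) + A(213))*(168689 + 115125) + (√(36644 - 107803) - 1*(-122288)) = (8*√2 + (167 - 1*213))*(168689 + 115125) + (√(36644 - 107803) - 1*(-122288)) = (8*√2 + (167 - 213))*283814 + (√(-71159) + 122288) = (8*√2 - 46)*283814 + (I*√71159 + 122288) = (-46 + 8*√2)*283814 + (122288 + I*√71159) = (-13055444 + 2270512*√2) + (122288 + I*√71159) = -12933156 + 2270512*√2 + I*√71159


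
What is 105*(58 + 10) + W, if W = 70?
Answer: 7210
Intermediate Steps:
105*(58 + 10) + W = 105*(58 + 10) + 70 = 105*68 + 70 = 7140 + 70 = 7210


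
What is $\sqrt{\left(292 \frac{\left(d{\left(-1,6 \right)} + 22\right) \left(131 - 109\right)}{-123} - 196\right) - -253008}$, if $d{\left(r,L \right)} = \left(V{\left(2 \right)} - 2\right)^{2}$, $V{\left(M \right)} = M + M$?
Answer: $\frac{2 \sqrt{951062199}}{123} \approx 501.45$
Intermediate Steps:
$V{\left(M \right)} = 2 M$
$d{\left(r,L \right)} = 4$ ($d{\left(r,L \right)} = \left(2 \cdot 2 - 2\right)^{2} = \left(4 - 2\right)^{2} = 2^{2} = 4$)
$\sqrt{\left(292 \frac{\left(d{\left(-1,6 \right)} + 22\right) \left(131 - 109\right)}{-123} - 196\right) - -253008} = \sqrt{\left(292 \frac{\left(4 + 22\right) \left(131 - 109\right)}{-123} - 196\right) - -253008} = \sqrt{\left(292 \cdot 26 \cdot 22 \left(- \frac{1}{123}\right) - 196\right) + 253008} = \sqrt{\left(292 \cdot 572 \left(- \frac{1}{123}\right) - 196\right) + 253008} = \sqrt{\left(292 \left(- \frac{572}{123}\right) - 196\right) + 253008} = \sqrt{\left(- \frac{167024}{123} - 196\right) + 253008} = \sqrt{- \frac{191132}{123} + 253008} = \sqrt{\frac{30928852}{123}} = \frac{2 \sqrt{951062199}}{123}$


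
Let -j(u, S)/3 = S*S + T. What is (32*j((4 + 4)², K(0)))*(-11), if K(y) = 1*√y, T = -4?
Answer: -4224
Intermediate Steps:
K(y) = √y
j(u, S) = 12 - 3*S² (j(u, S) = -3*(S*S - 4) = -3*(S² - 4) = -3*(-4 + S²) = 12 - 3*S²)
(32*j((4 + 4)², K(0)))*(-11) = (32*(12 - 3*(√0)²))*(-11) = (32*(12 - 3*0²))*(-11) = (32*(12 - 3*0))*(-11) = (32*(12 + 0))*(-11) = (32*12)*(-11) = 384*(-11) = -4224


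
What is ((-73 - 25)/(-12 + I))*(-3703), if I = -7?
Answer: -362894/19 ≈ -19100.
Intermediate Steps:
((-73 - 25)/(-12 + I))*(-3703) = ((-73 - 25)/(-12 - 7))*(-3703) = -98/(-19)*(-3703) = -98*(-1/19)*(-3703) = (98/19)*(-3703) = -362894/19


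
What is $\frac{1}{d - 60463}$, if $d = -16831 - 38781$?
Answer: $- \frac{1}{116075} \approx -8.6151 \cdot 10^{-6}$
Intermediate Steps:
$d = -55612$ ($d = -16831 - 38781 = -55612$)
$\frac{1}{d - 60463} = \frac{1}{-55612 - 60463} = \frac{1}{-116075} = - \frac{1}{116075}$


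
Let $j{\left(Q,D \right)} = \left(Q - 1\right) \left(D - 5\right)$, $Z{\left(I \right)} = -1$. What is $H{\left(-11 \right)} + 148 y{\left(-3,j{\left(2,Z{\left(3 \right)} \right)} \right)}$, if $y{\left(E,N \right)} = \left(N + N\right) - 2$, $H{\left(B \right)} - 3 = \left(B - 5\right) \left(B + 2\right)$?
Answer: $-1925$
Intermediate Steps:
$H{\left(B \right)} = 3 + \left(-5 + B\right) \left(2 + B\right)$ ($H{\left(B \right)} = 3 + \left(B - 5\right) \left(B + 2\right) = 3 + \left(-5 + B\right) \left(2 + B\right)$)
$j{\left(Q,D \right)} = \left(-1 + Q\right) \left(-5 + D\right)$
$y{\left(E,N \right)} = -2 + 2 N$ ($y{\left(E,N \right)} = 2 N - 2 = -2 + 2 N$)
$H{\left(-11 \right)} + 148 y{\left(-3,j{\left(2,Z{\left(3 \right)} \right)} \right)} = \left(-7 + \left(-11\right)^{2} - -33\right) + 148 \left(-2 + 2 \left(5 - -1 - 10 - 2\right)\right) = \left(-7 + 121 + 33\right) + 148 \left(-2 + 2 \left(5 + 1 - 10 - 2\right)\right) = 147 + 148 \left(-2 + 2 \left(-6\right)\right) = 147 + 148 \left(-2 - 12\right) = 147 + 148 \left(-14\right) = 147 - 2072 = -1925$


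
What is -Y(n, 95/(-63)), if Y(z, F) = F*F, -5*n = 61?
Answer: -9025/3969 ≈ -2.2739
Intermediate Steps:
n = -61/5 (n = -⅕*61 = -61/5 ≈ -12.200)
Y(z, F) = F²
-Y(n, 95/(-63)) = -(95/(-63))² = -(95*(-1/63))² = -(-95/63)² = -1*9025/3969 = -9025/3969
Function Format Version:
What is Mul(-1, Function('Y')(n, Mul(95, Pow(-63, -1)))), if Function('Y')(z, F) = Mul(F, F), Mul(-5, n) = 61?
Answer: Rational(-9025, 3969) ≈ -2.2739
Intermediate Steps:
n = Rational(-61, 5) (n = Mul(Rational(-1, 5), 61) = Rational(-61, 5) ≈ -12.200)
Function('Y')(z, F) = Pow(F, 2)
Mul(-1, Function('Y')(n, Mul(95, Pow(-63, -1)))) = Mul(-1, Pow(Mul(95, Pow(-63, -1)), 2)) = Mul(-1, Pow(Mul(95, Rational(-1, 63)), 2)) = Mul(-1, Pow(Rational(-95, 63), 2)) = Mul(-1, Rational(9025, 3969)) = Rational(-9025, 3969)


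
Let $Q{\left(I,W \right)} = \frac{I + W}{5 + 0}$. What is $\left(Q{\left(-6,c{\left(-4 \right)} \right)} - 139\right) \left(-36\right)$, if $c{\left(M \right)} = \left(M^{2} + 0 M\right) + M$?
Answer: $\frac{24804}{5} \approx 4960.8$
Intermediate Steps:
$c{\left(M \right)} = M + M^{2}$ ($c{\left(M \right)} = \left(M^{2} + 0\right) + M = M^{2} + M = M + M^{2}$)
$Q{\left(I,W \right)} = \frac{I}{5} + \frac{W}{5}$ ($Q{\left(I,W \right)} = \frac{I + W}{5} = \left(I + W\right) \frac{1}{5} = \frac{I}{5} + \frac{W}{5}$)
$\left(Q{\left(-6,c{\left(-4 \right)} \right)} - 139\right) \left(-36\right) = \left(\left(\frac{1}{5} \left(-6\right) + \frac{\left(-4\right) \left(1 - 4\right)}{5}\right) - 139\right) \left(-36\right) = \left(\left(- \frac{6}{5} + \frac{\left(-4\right) \left(-3\right)}{5}\right) - 139\right) \left(-36\right) = \left(\left(- \frac{6}{5} + \frac{1}{5} \cdot 12\right) - 139\right) \left(-36\right) = \left(\left(- \frac{6}{5} + \frac{12}{5}\right) - 139\right) \left(-36\right) = \left(\frac{6}{5} - 139\right) \left(-36\right) = \left(- \frac{689}{5}\right) \left(-36\right) = \frac{24804}{5}$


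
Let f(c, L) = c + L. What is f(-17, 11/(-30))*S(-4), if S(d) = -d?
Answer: -1042/15 ≈ -69.467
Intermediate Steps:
f(c, L) = L + c
f(-17, 11/(-30))*S(-4) = (11/(-30) - 17)*(-1*(-4)) = (11*(-1/30) - 17)*4 = (-11/30 - 17)*4 = -521/30*4 = -1042/15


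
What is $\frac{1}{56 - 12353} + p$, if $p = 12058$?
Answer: $\frac{148277225}{12297} \approx 12058.0$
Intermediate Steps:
$\frac{1}{56 - 12353} + p = \frac{1}{56 - 12353} + 12058 = \frac{1}{-12297} + 12058 = - \frac{1}{12297} + 12058 = \frac{148277225}{12297}$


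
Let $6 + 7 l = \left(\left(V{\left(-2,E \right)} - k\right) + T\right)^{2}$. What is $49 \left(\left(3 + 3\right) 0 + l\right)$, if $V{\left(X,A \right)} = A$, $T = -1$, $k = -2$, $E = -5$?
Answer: $70$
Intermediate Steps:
$l = \frac{10}{7}$ ($l = - \frac{6}{7} + \frac{\left(\left(-5 - -2\right) - 1\right)^{2}}{7} = - \frac{6}{7} + \frac{\left(\left(-5 + 2\right) - 1\right)^{2}}{7} = - \frac{6}{7} + \frac{\left(-3 - 1\right)^{2}}{7} = - \frac{6}{7} + \frac{\left(-4\right)^{2}}{7} = - \frac{6}{7} + \frac{1}{7} \cdot 16 = - \frac{6}{7} + \frac{16}{7} = \frac{10}{7} \approx 1.4286$)
$49 \left(\left(3 + 3\right) 0 + l\right) = 49 \left(\left(3 + 3\right) 0 + \frac{10}{7}\right) = 49 \left(6 \cdot 0 + \frac{10}{7}\right) = 49 \left(0 + \frac{10}{7}\right) = 49 \cdot \frac{10}{7} = 70$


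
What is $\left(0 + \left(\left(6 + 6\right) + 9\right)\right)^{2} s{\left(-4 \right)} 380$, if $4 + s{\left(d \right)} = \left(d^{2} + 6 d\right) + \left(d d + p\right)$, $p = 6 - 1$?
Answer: $1508220$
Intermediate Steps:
$p = 5$ ($p = 6 - 1 = 5$)
$s{\left(d \right)} = 1 + 2 d^{2} + 6 d$ ($s{\left(d \right)} = -4 + \left(\left(d^{2} + 6 d\right) + \left(d d + 5\right)\right) = -4 + \left(\left(d^{2} + 6 d\right) + \left(d^{2} + 5\right)\right) = -4 + \left(\left(d^{2} + 6 d\right) + \left(5 + d^{2}\right)\right) = -4 + \left(5 + 2 d^{2} + 6 d\right) = 1 + 2 d^{2} + 6 d$)
$\left(0 + \left(\left(6 + 6\right) + 9\right)\right)^{2} s{\left(-4 \right)} 380 = \left(0 + \left(\left(6 + 6\right) + 9\right)\right)^{2} \left(1 + 2 \left(-4\right)^{2} + 6 \left(-4\right)\right) 380 = \left(0 + \left(12 + 9\right)\right)^{2} \left(1 + 2 \cdot 16 - 24\right) 380 = \left(0 + 21\right)^{2} \left(1 + 32 - 24\right) 380 = 21^{2} \cdot 9 \cdot 380 = 441 \cdot 3420 = 1508220$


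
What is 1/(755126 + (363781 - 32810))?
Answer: 1/1086097 ≈ 9.2073e-7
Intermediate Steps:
1/(755126 + (363781 - 32810)) = 1/(755126 + 330971) = 1/1086097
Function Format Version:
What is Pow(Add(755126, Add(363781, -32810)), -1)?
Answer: Rational(1, 1086097) ≈ 9.2073e-7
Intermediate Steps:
Pow(Add(755126, Add(363781, -32810)), -1) = Pow(Add(755126, 330971), -1) = Pow(1086097, -1) = Rational(1, 1086097)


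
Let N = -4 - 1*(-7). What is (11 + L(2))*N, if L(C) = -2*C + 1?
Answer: 24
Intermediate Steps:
N = 3 (N = -4 + 7 = 3)
L(C) = 1 - 2*C
(11 + L(2))*N = (11 + (1 - 2*2))*3 = (11 + (1 - 4))*3 = (11 - 3)*3 = 8*3 = 24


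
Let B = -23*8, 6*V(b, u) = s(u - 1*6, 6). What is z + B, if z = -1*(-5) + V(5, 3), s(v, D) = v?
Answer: -359/2 ≈ -179.50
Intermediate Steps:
V(b, u) = -1 + u/6 (V(b, u) = (u - 1*6)/6 = (u - 6)/6 = (-6 + u)/6 = -1 + u/6)
B = -184
z = 9/2 (z = -1*(-5) + (-1 + (⅙)*3) = 5 + (-1 + ½) = 5 - ½ = 9/2 ≈ 4.5000)
z + B = 9/2 - 184 = -359/2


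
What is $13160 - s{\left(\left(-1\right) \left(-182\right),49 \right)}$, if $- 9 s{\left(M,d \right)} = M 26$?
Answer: $\frac{123172}{9} \approx 13686.0$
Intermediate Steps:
$s{\left(M,d \right)} = - \frac{26 M}{9}$ ($s{\left(M,d \right)} = - \frac{M 26}{9} = - \frac{26 M}{9}$)
$13160 - s{\left(\left(-1\right) \left(-182\right),49 \right)} = 13160 - - \frac{26 \left(\left(-1\right) \left(-182\right)\right)}{9} = 13160 - \left(- \frac{26}{9}\right) 182 = 13160 - - \frac{4732}{9} = 13160 + \frac{4732}{9} = \frac{123172}{9}$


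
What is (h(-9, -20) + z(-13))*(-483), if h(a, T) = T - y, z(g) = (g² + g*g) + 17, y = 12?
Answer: -156009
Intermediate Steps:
z(g) = 17 + 2*g² (z(g) = (g² + g²) + 17 = 2*g² + 17 = 17 + 2*g²)
h(a, T) = -12 + T (h(a, T) = T - 1*12 = T - 12 = -12 + T)
(h(-9, -20) + z(-13))*(-483) = ((-12 - 20) + (17 + 2*(-13)²))*(-483) = (-32 + (17 + 2*169))*(-483) = (-32 + (17 + 338))*(-483) = (-32 + 355)*(-483) = 323*(-483) = -156009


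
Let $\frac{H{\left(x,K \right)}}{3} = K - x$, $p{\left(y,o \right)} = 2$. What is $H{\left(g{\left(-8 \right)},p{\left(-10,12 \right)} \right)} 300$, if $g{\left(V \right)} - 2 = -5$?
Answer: $4500$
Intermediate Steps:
$g{\left(V \right)} = -3$ ($g{\left(V \right)} = 2 - 5 = -3$)
$H{\left(x,K \right)} = - 3 x + 3 K$ ($H{\left(x,K \right)} = 3 \left(K - x\right) = - 3 x + 3 K$)
$H{\left(g{\left(-8 \right)},p{\left(-10,12 \right)} \right)} 300 = \left(\left(-3\right) \left(-3\right) + 3 \cdot 2\right) 300 = \left(9 + 6\right) 300 = 15 \cdot 300 = 4500$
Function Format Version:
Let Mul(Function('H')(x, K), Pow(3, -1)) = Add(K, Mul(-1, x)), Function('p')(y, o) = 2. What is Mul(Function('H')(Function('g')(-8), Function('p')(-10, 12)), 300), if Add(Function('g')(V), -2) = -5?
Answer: 4500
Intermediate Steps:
Function('g')(V) = -3 (Function('g')(V) = Add(2, -5) = -3)
Function('H')(x, K) = Add(Mul(-3, x), Mul(3, K)) (Function('H')(x, K) = Mul(3, Add(K, Mul(-1, x))) = Add(Mul(-3, x), Mul(3, K)))
Mul(Function('H')(Function('g')(-8), Function('p')(-10, 12)), 300) = Mul(Add(Mul(-3, -3), Mul(3, 2)), 300) = Mul(Add(9, 6), 300) = Mul(15, 300) = 4500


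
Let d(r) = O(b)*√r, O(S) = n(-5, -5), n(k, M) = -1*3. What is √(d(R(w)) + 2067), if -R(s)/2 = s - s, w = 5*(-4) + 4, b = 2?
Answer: √2067 ≈ 45.464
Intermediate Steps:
n(k, M) = -3
O(S) = -3
w = -16 (w = -20 + 4 = -16)
R(s) = 0 (R(s) = -2*(s - s) = -2*0 = 0)
d(r) = -3*√r
√(d(R(w)) + 2067) = √(-3*√0 + 2067) = √(-3*0 + 2067) = √(0 + 2067) = √2067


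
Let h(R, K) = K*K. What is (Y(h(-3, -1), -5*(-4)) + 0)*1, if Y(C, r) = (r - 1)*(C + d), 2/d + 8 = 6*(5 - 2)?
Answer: 114/5 ≈ 22.800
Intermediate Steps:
h(R, K) = K²
d = ⅕ (d = 2/(-8 + 6*(5 - 2)) = 2/(-8 + 6*3) = 2/(-8 + 18) = 2/10 = 2*(⅒) = ⅕ ≈ 0.20000)
Y(C, r) = (-1 + r)*(⅕ + C) (Y(C, r) = (r - 1)*(C + ⅕) = (-1 + r)*(⅕ + C))
(Y(h(-3, -1), -5*(-4)) + 0)*1 = ((-⅕ - 1*(-1)² + (-5*(-4))/5 + (-1)²*(-5*(-4))) + 0)*1 = ((-⅕ - 1*1 + (⅕)*20 + 1*20) + 0)*1 = ((-⅕ - 1 + 4 + 20) + 0)*1 = (114/5 + 0)*1 = (114/5)*1 = 114/5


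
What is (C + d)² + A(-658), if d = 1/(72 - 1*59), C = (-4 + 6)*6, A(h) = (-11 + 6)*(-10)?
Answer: 33099/169 ≈ 195.85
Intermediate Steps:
A(h) = 50 (A(h) = -5*(-10) = 50)
C = 12 (C = 2*6 = 12)
d = 1/13 (d = 1/(72 - 59) = 1/13 ≈ 0.076923)
(C + d)² + A(-658) = (12 + 1/13)² + 50 = (157/13)² + 50 = 24649/169 + 50 = 33099/169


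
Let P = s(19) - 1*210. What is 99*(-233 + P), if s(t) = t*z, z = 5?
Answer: -34452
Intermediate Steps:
s(t) = 5*t (s(t) = t*5 = 5*t)
P = -115 (P = 5*19 - 1*210 = 95 - 210 = -115)
99*(-233 + P) = 99*(-233 - 115) = 99*(-348) = -34452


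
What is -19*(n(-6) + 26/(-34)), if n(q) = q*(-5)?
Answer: -9443/17 ≈ -555.47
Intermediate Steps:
n(q) = -5*q
-19*(n(-6) + 26/(-34)) = -19*(-5*(-6) + 26/(-34)) = -19*(30 + 26*(-1/34)) = -19*(30 - 13/17) = -19*497/17 = -9443/17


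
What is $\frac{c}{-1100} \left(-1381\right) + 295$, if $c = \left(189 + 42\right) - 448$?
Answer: $\frac{24823}{1100} \approx 22.566$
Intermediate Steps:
$c = -217$ ($c = 231 - 448 = -217$)
$\frac{c}{-1100} \left(-1381\right) + 295 = - \frac{217}{-1100} \left(-1381\right) + 295 = \left(-217\right) \left(- \frac{1}{1100}\right) \left(-1381\right) + 295 = \frac{217}{1100} \left(-1381\right) + 295 = - \frac{299677}{1100} + 295 = \frac{24823}{1100}$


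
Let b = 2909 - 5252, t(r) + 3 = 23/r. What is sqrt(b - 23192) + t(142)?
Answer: -403/142 + I*sqrt(25535) ≈ -2.838 + 159.8*I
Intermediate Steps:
t(r) = -3 + 23/r
b = -2343
sqrt(b - 23192) + t(142) = sqrt(-2343 - 23192) + (-3 + 23/142) = sqrt(-25535) + (-3 + 23*(1/142)) = I*sqrt(25535) + (-3 + 23/142) = I*sqrt(25535) - 403/142 = -403/142 + I*sqrt(25535)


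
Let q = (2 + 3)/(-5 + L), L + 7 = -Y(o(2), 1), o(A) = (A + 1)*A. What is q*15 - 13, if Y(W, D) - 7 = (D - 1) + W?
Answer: -16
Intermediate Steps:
o(A) = A*(1 + A) (o(A) = (1 + A)*A = A*(1 + A))
Y(W, D) = 6 + D + W (Y(W, D) = 7 + ((D - 1) + W) = 7 + ((-1 + D) + W) = 7 + (-1 + D + W) = 6 + D + W)
L = -20 (L = -7 - (6 + 1 + 2*(1 + 2)) = -7 - (6 + 1 + 2*3) = -7 - (6 + 1 + 6) = -7 - 1*13 = -7 - 13 = -20)
q = -⅕ (q = (2 + 3)/(-5 - 20) = 5/(-25) = 5*(-1/25) = -⅕ ≈ -0.20000)
q*15 - 13 = -⅕*15 - 13 = -3 - 13 = -16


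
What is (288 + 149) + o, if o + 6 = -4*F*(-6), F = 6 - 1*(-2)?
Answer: 623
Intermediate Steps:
F = 8 (F = 6 + 2 = 8)
o = 186 (o = -6 - 4*8*(-6) = -6 - 32*(-6) = -6 + 192 = 186)
(288 + 149) + o = (288 + 149) + 186 = 437 + 186 = 623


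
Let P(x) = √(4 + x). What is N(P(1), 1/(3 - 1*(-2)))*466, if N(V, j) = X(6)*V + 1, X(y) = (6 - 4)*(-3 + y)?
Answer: 466 + 2796*√5 ≈ 6718.0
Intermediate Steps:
X(y) = -6 + 2*y (X(y) = 2*(-3 + y) = -6 + 2*y)
N(V, j) = 1 + 6*V (N(V, j) = (-6 + 2*6)*V + 1 = (-6 + 12)*V + 1 = 6*V + 1 = 1 + 6*V)
N(P(1), 1/(3 - 1*(-2)))*466 = (1 + 6*√(4 + 1))*466 = (1 + 6*√5)*466 = 466 + 2796*√5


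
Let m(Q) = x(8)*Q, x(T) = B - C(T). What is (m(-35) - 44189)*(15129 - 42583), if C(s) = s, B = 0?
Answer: 1205477686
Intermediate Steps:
x(T) = -T (x(T) = 0 - T = -T)
m(Q) = -8*Q (m(Q) = (-1*8)*Q = -8*Q)
(m(-35) - 44189)*(15129 - 42583) = (-8*(-35) - 44189)*(15129 - 42583) = (280 - 44189)*(-27454) = -43909*(-27454) = 1205477686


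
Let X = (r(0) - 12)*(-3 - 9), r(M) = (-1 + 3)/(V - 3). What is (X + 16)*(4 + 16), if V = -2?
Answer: 3296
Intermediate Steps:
r(M) = -⅖ (r(M) = (-1 + 3)/(-2 - 3) = 2/(-5) = 2*(-⅕) = -⅖)
X = 744/5 (X = (-⅖ - 12)*(-3 - 9) = -62/5*(-12) = 744/5 ≈ 148.80)
(X + 16)*(4 + 16) = (744/5 + 16)*(4 + 16) = (824/5)*20 = 3296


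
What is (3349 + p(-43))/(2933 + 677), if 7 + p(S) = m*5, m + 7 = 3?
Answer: 1661/1805 ≈ 0.92022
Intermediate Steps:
m = -4 (m = -7 + 3 = -4)
p(S) = -27 (p(S) = -7 - 4*5 = -7 - 20 = -27)
(3349 + p(-43))/(2933 + 677) = (3349 - 27)/(2933 + 677) = 3322/3610 = 3322*(1/3610) = 1661/1805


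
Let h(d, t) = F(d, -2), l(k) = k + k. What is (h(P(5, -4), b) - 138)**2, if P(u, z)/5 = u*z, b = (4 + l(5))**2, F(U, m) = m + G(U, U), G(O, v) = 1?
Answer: 19321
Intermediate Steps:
l(k) = 2*k
F(U, m) = 1 + m (F(U, m) = m + 1 = 1 + m)
b = 196 (b = (4 + 2*5)**2 = (4 + 10)**2 = 14**2 = 196)
P(u, z) = 5*u*z (P(u, z) = 5*(u*z) = 5*u*z)
h(d, t) = -1 (h(d, t) = 1 - 2 = -1)
(h(P(5, -4), b) - 138)**2 = (-1 - 138)**2 = (-139)**2 = 19321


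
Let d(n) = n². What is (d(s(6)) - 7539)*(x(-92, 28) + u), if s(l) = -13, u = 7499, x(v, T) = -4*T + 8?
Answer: -54501150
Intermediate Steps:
x(v, T) = 8 - 4*T
(d(s(6)) - 7539)*(x(-92, 28) + u) = ((-13)² - 7539)*((8 - 4*28) + 7499) = (169 - 7539)*((8 - 112) + 7499) = -7370*(-104 + 7499) = -7370*7395 = -54501150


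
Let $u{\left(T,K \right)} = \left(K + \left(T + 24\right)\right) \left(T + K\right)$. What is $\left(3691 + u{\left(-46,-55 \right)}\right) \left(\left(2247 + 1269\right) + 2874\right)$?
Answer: $73280520$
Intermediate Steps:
$u{\left(T,K \right)} = \left(K + T\right) \left(24 + K + T\right)$ ($u{\left(T,K \right)} = \left(K + \left(24 + T\right)\right) \left(K + T\right) = \left(24 + K + T\right) \left(K + T\right) = \left(K + T\right) \left(24 + K + T\right)$)
$\left(3691 + u{\left(-46,-55 \right)}\right) \left(\left(2247 + 1269\right) + 2874\right) = \left(3691 + \left(\left(-55\right)^{2} + \left(-46\right)^{2} + 24 \left(-55\right) + 24 \left(-46\right) + 2 \left(-55\right) \left(-46\right)\right)\right) \left(\left(2247 + 1269\right) + 2874\right) = \left(3691 + \left(3025 + 2116 - 1320 - 1104 + 5060\right)\right) \left(3516 + 2874\right) = \left(3691 + 7777\right) 6390 = 11468 \cdot 6390 = 73280520$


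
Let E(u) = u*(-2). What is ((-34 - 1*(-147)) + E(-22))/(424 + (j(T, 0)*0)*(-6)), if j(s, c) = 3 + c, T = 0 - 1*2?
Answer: 157/424 ≈ 0.37028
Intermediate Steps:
T = -2 (T = 0 - 2 = -2)
E(u) = -2*u
((-34 - 1*(-147)) + E(-22))/(424 + (j(T, 0)*0)*(-6)) = ((-34 - 1*(-147)) - 2*(-22))/(424 + ((3 + 0)*0)*(-6)) = ((-34 + 147) + 44)/(424 + (3*0)*(-6)) = (113 + 44)/(424 + 0*(-6)) = 157/(424 + 0) = 157/424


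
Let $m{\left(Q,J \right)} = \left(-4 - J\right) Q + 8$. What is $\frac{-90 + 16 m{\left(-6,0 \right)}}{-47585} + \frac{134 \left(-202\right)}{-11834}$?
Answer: $\frac{641518416}{281560445} \approx 2.2784$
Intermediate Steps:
$m{\left(Q,J \right)} = 8 + Q \left(-4 - J\right)$ ($m{\left(Q,J \right)} = Q \left(-4 - J\right) + 8 = 8 + Q \left(-4 - J\right)$)
$\frac{-90 + 16 m{\left(-6,0 \right)}}{-47585} + \frac{134 \left(-202\right)}{-11834} = \frac{-90 + 16 \left(8 - -24 - 0 \left(-6\right)\right)}{-47585} + \frac{134 \left(-202\right)}{-11834} = \left(-90 + 16 \left(8 + 24 + 0\right)\right) \left(- \frac{1}{47585}\right) - - \frac{13534}{5917} = \left(-90 + 16 \cdot 32\right) \left(- \frac{1}{47585}\right) + \frac{13534}{5917} = \left(-90 + 512\right) \left(- \frac{1}{47585}\right) + \frac{13534}{5917} = 422 \left(- \frac{1}{47585}\right) + \frac{13534}{5917} = - \frac{422}{47585} + \frac{13534}{5917} = \frac{641518416}{281560445}$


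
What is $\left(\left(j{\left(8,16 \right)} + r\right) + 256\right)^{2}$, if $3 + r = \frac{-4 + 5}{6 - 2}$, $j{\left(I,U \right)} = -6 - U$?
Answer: $\frac{855625}{16} \approx 53477.0$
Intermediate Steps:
$r = - \frac{11}{4}$ ($r = -3 + \frac{-4 + 5}{6 - 2} = -3 + \frac{1}{4} \cdot 1 = -3 + \frac{1}{4} = - \frac{11}{4} \approx -2.75$)
$\left(\left(j{\left(8,16 \right)} + r\right) + 256\right)^{2} = \left(\left(\left(-6 - 16\right) - \frac{11}{4}\right) + 256\right)^{2} = \left(\left(-22 - \frac{11}{4}\right) + 256\right)^{2} = \left(- \frac{99}{4} + 256\right)^{2} = \left(\frac{925}{4}\right)^{2} = \frac{855625}{16}$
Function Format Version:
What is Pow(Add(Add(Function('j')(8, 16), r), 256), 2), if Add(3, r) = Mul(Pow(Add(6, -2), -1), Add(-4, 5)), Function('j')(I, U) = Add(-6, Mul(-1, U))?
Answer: Rational(855625, 16) ≈ 53477.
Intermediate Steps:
r = Rational(-11, 4) (r = Add(-3, Mul(Pow(Add(6, -2), -1), Add(-4, 5))) = Add(-3, Mul(Pow(4, -1), 1)) = Add(-3, Mul(Rational(1, 4), 1)) = Add(-3, Rational(1, 4)) = Rational(-11, 4) ≈ -2.7500)
Pow(Add(Add(Function('j')(8, 16), r), 256), 2) = Pow(Add(Add(Add(-6, Mul(-1, 16)), Rational(-11, 4)), 256), 2) = Pow(Add(Add(Add(-6, -16), Rational(-11, 4)), 256), 2) = Pow(Add(Add(-22, Rational(-11, 4)), 256), 2) = Pow(Add(Rational(-99, 4), 256), 2) = Pow(Rational(925, 4), 2) = Rational(855625, 16)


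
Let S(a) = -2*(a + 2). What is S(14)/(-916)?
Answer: 8/229 ≈ 0.034935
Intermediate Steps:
S(a) = -4 - 2*a (S(a) = -2*(2 + a) = -4 - 2*a)
S(14)/(-916) = (-4 - 2*14)/(-916) = (-4 - 28)*(-1/916) = -32*(-1/916) = 8/229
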